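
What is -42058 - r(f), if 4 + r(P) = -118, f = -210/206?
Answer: -41936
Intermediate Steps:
f = -105/103 (f = -210*1/206 = -105/103 ≈ -1.0194)
r(P) = -122 (r(P) = -4 - 118 = -122)
-42058 - r(f) = -42058 - 1*(-122) = -42058 + 122 = -41936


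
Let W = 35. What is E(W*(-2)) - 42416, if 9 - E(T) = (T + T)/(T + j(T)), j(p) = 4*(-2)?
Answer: -1653943/39 ≈ -42409.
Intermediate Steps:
j(p) = -8
E(T) = 9 - 2*T/(-8 + T) (E(T) = 9 - (T + T)/(T - 8) = 9 - 2*T/(-8 + T))
E(W*(-2)) - 42416 = (-72 + 7*(35*(-2)))/(-8 + 35*(-2)) - 42416 = (-72 + 7*(-70))/(-8 - 70) - 42416 = (-72 - 490)/(-78) - 42416 = -1/78*(-562) - 42416 = 281/39 - 42416 = -1653943/39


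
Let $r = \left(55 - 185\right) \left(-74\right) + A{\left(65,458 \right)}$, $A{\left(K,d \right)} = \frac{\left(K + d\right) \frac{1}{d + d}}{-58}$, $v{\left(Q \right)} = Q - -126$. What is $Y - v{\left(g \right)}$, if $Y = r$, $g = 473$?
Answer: $\frac{479267165}{53128} \approx 9021.0$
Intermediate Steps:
$v{\left(Q \right)} = 126 + Q$ ($v{\left(Q \right)} = Q + 126 = 126 + Q$)
$A{\left(K,d \right)} = - \frac{K + d}{116 d}$ ($A{\left(K,d \right)} = \frac{K + d}{2 d} \left(- \frac{1}{58}\right) = - \frac{K + d}{116 d}$)
$r = \frac{511090837}{53128}$ ($r = \left(55 - 185\right) \left(-74\right) + \frac{\left(-1\right) 65 - 458}{116 \cdot 458} = \left(-130\right) \left(-74\right) + \frac{1}{116} \cdot \frac{1}{458} \left(-65 - 458\right) = 9620 + \frac{1}{116} \cdot \frac{1}{458} \left(-523\right) = 9620 - \frac{523}{53128} = \frac{511090837}{53128} \approx 9620.0$)
$Y = \frac{511090837}{53128} \approx 9620.0$
$Y - v{\left(g \right)} = \frac{511090837}{53128} - \left(126 + 473\right) = \frac{511090837}{53128} - 599 = \frac{479267165}{53128}$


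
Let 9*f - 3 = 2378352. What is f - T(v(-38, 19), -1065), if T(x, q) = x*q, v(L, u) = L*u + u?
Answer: -1453300/3 ≈ -4.8443e+5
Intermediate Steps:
v(L, u) = u + L*u
T(x, q) = q*x
f = 792785/3 (f = ⅓ + (⅑)*2378352 = ⅓ + 792784/3 = 792785/3 ≈ 2.6426e+5)
f - T(v(-38, 19), -1065) = 792785/3 - (-1065)*19*(1 - 38) = 792785/3 - (-1065)*19*(-37) = 792785/3 - (-1065)*(-703) = 792785/3 - 1*748695 = 792785/3 - 748695 = -1453300/3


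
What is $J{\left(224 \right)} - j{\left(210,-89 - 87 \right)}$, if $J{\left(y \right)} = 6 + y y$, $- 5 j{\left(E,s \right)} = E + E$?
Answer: $50266$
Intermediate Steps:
$j{\left(E,s \right)} = - \frac{2 E}{5}$ ($j{\left(E,s \right)} = - \frac{E + E}{5} = - \frac{2 E}{5}$)
$J{\left(y \right)} = 6 + y^{2}$
$J{\left(224 \right)} - j{\left(210,-89 - 87 \right)} = \left(6 + 224^{2}\right) - \left(- \frac{2}{5}\right) 210 = \left(6 + 50176\right) - -84 = 50182 + 84 = 50266$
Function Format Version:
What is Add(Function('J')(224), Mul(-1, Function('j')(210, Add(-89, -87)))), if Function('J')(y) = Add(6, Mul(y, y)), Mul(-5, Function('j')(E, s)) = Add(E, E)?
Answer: 50266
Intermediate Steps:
Function('j')(E, s) = Mul(Rational(-2, 5), E) (Function('j')(E, s) = Mul(Rational(-1, 5), Add(E, E)) = Mul(Rational(-1, 5), Mul(2, E)) = Mul(Rational(-2, 5), E))
Function('J')(y) = Add(6, Pow(y, 2))
Add(Function('J')(224), Mul(-1, Function('j')(210, Add(-89, -87)))) = Add(Add(6, Pow(224, 2)), Mul(-1, Mul(Rational(-2, 5), 210))) = Add(Add(6, 50176), Mul(-1, -84)) = Add(50182, 84) = 50266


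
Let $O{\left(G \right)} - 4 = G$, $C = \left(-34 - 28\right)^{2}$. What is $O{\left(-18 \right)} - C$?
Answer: $-3858$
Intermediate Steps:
$C = 3844$ ($C = \left(-62\right)^{2} = 3844$)
$O{\left(G \right)} = 4 + G$
$O{\left(-18 \right)} - C = \left(4 - 18\right) - 3844 = -14 - 3844 = -3858$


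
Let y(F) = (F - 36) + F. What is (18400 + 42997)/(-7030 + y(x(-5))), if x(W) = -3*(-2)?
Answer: -61397/7054 ≈ -8.7039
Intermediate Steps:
x(W) = 6
y(F) = -36 + 2*F (y(F) = (-36 + F) + F = -36 + 2*F)
(18400 + 42997)/(-7030 + y(x(-5))) = (18400 + 42997)/(-7030 + (-36 + 2*6)) = 61397/(-7030 + (-36 + 12)) = 61397/(-7030 - 24) = 61397/(-7054) = 61397*(-1/7054) = -61397/7054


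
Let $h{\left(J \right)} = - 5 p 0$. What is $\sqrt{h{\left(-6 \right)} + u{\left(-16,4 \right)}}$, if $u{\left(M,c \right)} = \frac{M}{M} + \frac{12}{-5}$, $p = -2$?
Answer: $\frac{i \sqrt{35}}{5} \approx 1.1832 i$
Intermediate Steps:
$u{\left(M,c \right)} = - \frac{7}{5}$ ($u{\left(M,c \right)} = 1 + 12 \left(- \frac{1}{5}\right) = 1 - \frac{12}{5} = - \frac{7}{5}$)
$h{\left(J \right)} = 0$ ($h{\left(J \right)} = \left(-5\right) \left(-2\right) 0 = 10 \cdot 0 = 0$)
$\sqrt{h{\left(-6 \right)} + u{\left(-16,4 \right)}} = \sqrt{0 - \frac{7}{5}} = \sqrt{- \frac{7}{5}} = \frac{i \sqrt{35}}{5}$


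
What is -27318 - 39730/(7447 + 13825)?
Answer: -290574113/10636 ≈ -27320.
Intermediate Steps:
-27318 - 39730/(7447 + 13825) = -27318 - 39730/21272 = -27318 - 39730*1/21272 = -27318 - 19865/10636 = -290574113/10636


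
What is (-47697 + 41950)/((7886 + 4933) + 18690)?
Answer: -5747/31509 ≈ -0.18239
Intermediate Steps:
(-47697 + 41950)/((7886 + 4933) + 18690) = -5747/(12819 + 18690) = -5747/31509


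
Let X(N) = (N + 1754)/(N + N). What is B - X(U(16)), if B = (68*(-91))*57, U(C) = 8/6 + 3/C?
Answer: -51580801/146 ≈ -3.5329e+5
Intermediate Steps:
U(C) = 4/3 + 3/C (U(C) = 8*(⅙) + 3/C = 4/3 + 3/C)
X(N) = (1754 + N)/(2*N) (X(N) = (1754 + N)/((2*N)) = (1754 + N)*(1/(2*N)) = (1754 + N)/(2*N))
B = -352716 (B = -6188*57 = -352716)
B - X(U(16)) = -352716 - (1754 + (4/3 + 3/16))/(2*(4/3 + 3/16)) = -352716 - (1754 + 73/48)/(2*73/48) = -352716 - 48*84265/(2*73*48) = -352716 - 1*84265/146 = -352716 - 84265/146 = -51580801/146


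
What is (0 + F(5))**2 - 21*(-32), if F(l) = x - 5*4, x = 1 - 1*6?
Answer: 1297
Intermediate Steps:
x = -5 (x = 1 - 6 = -5)
F(l) = -25 (F(l) = -5 - 5*4 = -5 - 20 = -25)
(0 + F(5))**2 - 21*(-32) = (0 - 25)**2 - 21*(-32) = (-25)**2 + 672 = 625 + 672 = 1297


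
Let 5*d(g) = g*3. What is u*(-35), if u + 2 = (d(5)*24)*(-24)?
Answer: 60550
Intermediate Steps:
d(g) = 3*g/5 (d(g) = (g*3)/5 = (3*g)/5 = 3*g/5)
u = -1730 (u = -2 + (((3/5)*5)*24)*(-24) = -2 + (3*24)*(-24) = -2 + 72*(-24) = -2 - 1728 = -1730)
u*(-35) = -1730*(-35) = 60550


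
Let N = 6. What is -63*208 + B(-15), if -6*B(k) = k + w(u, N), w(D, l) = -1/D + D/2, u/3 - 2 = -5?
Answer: -1414883/108 ≈ -13101.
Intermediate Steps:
u = -9 (u = 6 + 3*(-5) = 6 - 15 = -9)
w(D, l) = D/2 - 1/D (w(D, l) = -1/D + D*(1/2) = -1/D + D/2 = D/2 - 1/D)
B(k) = 79/108 - k/6 (B(k) = -(k + ((1/2)*(-9) - 1/(-9)))/6 = -(k + (-9/2 - 1*(-1/9)))/6 = -(k + (-9/2 + 1/9))/6 = -(k - 79/18)/6 = -(-79/18 + k)/6 = 79/108 - k/6)
-63*208 + B(-15) = -63*208 + (79/108 - 1/6*(-15)) = -13104 + (79/108 + 5/2) = -13104 + 349/108 = -1414883/108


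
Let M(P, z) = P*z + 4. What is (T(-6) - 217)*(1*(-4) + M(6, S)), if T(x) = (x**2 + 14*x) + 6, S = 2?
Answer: -3108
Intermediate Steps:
M(P, z) = 4 + P*z
T(x) = 6 + x**2 + 14*x
(T(-6) - 217)*(1*(-4) + M(6, S)) = ((6 + (-6)**2 + 14*(-6)) - 217)*(1*(-4) + (4 + 6*2)) = ((6 + 36 - 84) - 217)*(-4 + (4 + 12)) = (-42 - 217)*(-4 + 16) = -259*12 = -3108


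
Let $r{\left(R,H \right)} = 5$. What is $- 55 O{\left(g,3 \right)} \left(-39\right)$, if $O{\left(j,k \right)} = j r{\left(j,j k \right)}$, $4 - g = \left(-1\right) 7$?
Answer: $117975$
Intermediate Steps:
$g = 11$ ($g = 4 - \left(-1\right) 7 = 4 - -7 = 4 + 7 = 11$)
$O{\left(j,k \right)} = 5 j$ ($O{\left(j,k \right)} = j 5 = 5 j$)
$- 55 O{\left(g,3 \right)} \left(-39\right) = - 55 \cdot 5 \cdot 11 \left(-39\right) = \left(-55\right) 55 \left(-39\right) = \left(-3025\right) \left(-39\right) = 117975$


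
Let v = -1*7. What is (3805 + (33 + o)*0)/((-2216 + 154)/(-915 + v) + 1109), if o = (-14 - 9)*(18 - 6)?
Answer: 350821/102456 ≈ 3.4241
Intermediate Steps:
v = -7
o = -276 (o = -23*12 = -276)
(3805 + (33 + o)*0)/((-2216 + 154)/(-915 + v) + 1109) = (3805 + (33 - 276)*0)/((-2216 + 154)/(-915 - 7) + 1109) = (3805 - 243*0)/(-2062/(-922) + 1109) = (3805 + 0)/(-2062*(-1/922) + 1109) = 3805/(1031/461 + 1109) = 3805/(512280/461) = 3805*(461/512280) = 350821/102456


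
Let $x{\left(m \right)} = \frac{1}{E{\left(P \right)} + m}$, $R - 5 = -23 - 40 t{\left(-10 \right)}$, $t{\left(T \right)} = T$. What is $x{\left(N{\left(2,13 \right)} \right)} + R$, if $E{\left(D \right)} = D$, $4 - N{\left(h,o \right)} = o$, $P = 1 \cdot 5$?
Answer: $\frac{1527}{4} \approx 381.75$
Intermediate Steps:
$P = 5$
$N{\left(h,o \right)} = 4 - o$
$R = 382$ ($R = 5 - -377 = 5 + \left(-23 + 400\right) = 5 + 377 = 382$)
$x{\left(m \right)} = \frac{1}{5 + m}$
$x{\left(N{\left(2,13 \right)} \right)} + R = \frac{1}{5 + \left(4 - 13\right)} + 382 = \frac{1}{5 - 9} + 382 = \frac{1}{-4} + 382 = - \frac{1}{4} + 382 = \frac{1527}{4}$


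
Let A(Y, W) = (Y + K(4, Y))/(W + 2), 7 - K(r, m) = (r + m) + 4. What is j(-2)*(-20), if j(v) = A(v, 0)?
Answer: 10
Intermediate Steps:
K(r, m) = 3 - m - r (K(r, m) = 7 - ((r + m) + 4) = 7 - ((m + r) + 4) = 7 - (4 + m + r) = 7 + (-4 - m - r) = 3 - m - r)
A(Y, W) = -1/(2 + W) (A(Y, W) = (Y + (3 - Y - 1*4))/(W + 2) = (Y + (3 - Y - 4))/(2 + W) = (Y + (-1 - Y))/(2 + W) = -1/(2 + W))
j(v) = -½ (j(v) = -1/(2 + 0) = -1/2 = -1*½ = -½)
j(-2)*(-20) = -½*(-20) = 10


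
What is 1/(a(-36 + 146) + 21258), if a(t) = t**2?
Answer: 1/33358 ≈ 2.9978e-5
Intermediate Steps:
1/(a(-36 + 146) + 21258) = 1/((-36 + 146)**2 + 21258) = 1/(110**2 + 21258) = 1/(12100 + 21258) = 1/33358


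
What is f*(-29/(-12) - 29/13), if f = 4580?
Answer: 33205/39 ≈ 851.41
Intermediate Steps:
f*(-29/(-12) - 29/13) = 4580*(-29/(-12) - 29/13) = 4580*(-29*(-1/12) - 29*1/13) = 4580*(29/12 - 29/13) = 4580*(29/156) = 33205/39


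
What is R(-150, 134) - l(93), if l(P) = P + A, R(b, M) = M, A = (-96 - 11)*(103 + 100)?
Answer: 21762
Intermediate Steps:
A = -21721 (A = -107*203 = -21721)
l(P) = -21721 + P (l(P) = P - 21721 = -21721 + P)
R(-150, 134) - l(93) = 134 - (-21721 + 93) = 134 - 1*(-21628) = 134 + 21628 = 21762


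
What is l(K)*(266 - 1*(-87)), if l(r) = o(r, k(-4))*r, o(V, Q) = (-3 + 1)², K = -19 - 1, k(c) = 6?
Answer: -28240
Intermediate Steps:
K = -20
o(V, Q) = 4 (o(V, Q) = (-2)² = 4)
l(r) = 4*r
l(K)*(266 - 1*(-87)) = (4*(-20))*(266 - 1*(-87)) = -80*(266 + 87) = -80*353 = -28240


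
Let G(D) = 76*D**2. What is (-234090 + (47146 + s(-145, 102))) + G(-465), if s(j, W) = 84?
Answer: 16246240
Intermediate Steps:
(-234090 + (47146 + s(-145, 102))) + G(-465) = (-234090 + (47146 + 84)) + 76*(-465)**2 = (-234090 + 47230) + 76*216225 = -186860 + 16433100 = 16246240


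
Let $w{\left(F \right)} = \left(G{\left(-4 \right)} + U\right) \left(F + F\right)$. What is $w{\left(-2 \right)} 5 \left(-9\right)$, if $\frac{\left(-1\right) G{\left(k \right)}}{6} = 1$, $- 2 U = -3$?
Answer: $-810$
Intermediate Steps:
$U = \frac{3}{2}$ ($U = \left(- \frac{1}{2}\right) \left(-3\right) = \frac{3}{2} \approx 1.5$)
$G{\left(k \right)} = -6$ ($G{\left(k \right)} = \left(-6\right) 1 = -6$)
$w{\left(F \right)} = - 9 F$ ($w{\left(F \right)} = \left(-6 + \frac{3}{2}\right) \left(F + F\right) = - \frac{9 \cdot 2 F}{2} = - 9 F$)
$w{\left(-2 \right)} 5 \left(-9\right) = \left(-9\right) \left(-2\right) 5 \left(-9\right) = 18 \cdot 5 \left(-9\right) = 90 \left(-9\right) = -810$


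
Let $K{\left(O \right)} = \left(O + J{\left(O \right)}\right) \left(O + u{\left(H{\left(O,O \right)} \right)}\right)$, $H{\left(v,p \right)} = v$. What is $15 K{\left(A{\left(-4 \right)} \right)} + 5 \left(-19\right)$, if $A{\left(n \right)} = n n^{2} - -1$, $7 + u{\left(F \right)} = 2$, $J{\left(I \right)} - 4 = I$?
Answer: $124345$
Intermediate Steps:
$J{\left(I \right)} = 4 + I$
$u{\left(F \right)} = -5$ ($u{\left(F \right)} = -7 + 2 = -5$)
$A{\left(n \right)} = 1 + n^{3}$ ($A{\left(n \right)} = n^{3} + 1 = 1 + n^{3}$)
$K{\left(O \right)} = \left(-5 + O\right) \left(4 + 2 O\right)$ ($K{\left(O \right)} = \left(O + \left(4 + O\right)\right) \left(O - 5\right) = \left(4 + 2 O\right) \left(-5 + O\right) = \left(-5 + O\right) \left(4 + 2 O\right)$)
$15 K{\left(A{\left(-4 \right)} \right)} + 5 \left(-19\right) = 15 \left(-20 - 6 \left(1 + \left(-4\right)^{3}\right) + 2 \left(1 + \left(-4\right)^{3}\right)^{2}\right) + 5 \left(-19\right) = 15 \left(-20 - 6 \left(1 - 64\right) + 2 \left(1 - 64\right)^{2}\right) - 95 = 15 \left(-20 - -378 + 2 \left(-63\right)^{2}\right) - 95 = 15 \left(-20 + 378 + 2 \cdot 3969\right) - 95 = 15 \left(-20 + 378 + 7938\right) - 95 = 15 \cdot 8296 - 95 = 124440 - 95 = 124345$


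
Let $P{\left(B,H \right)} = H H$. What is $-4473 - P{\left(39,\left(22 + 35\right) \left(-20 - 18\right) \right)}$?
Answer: $-4696029$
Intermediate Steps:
$P{\left(B,H \right)} = H^{2}$
$-4473 - P{\left(39,\left(22 + 35\right) \left(-20 - 18\right) \right)} = -4473 - \left(\left(22 + 35\right) \left(-20 - 18\right)\right)^{2} = -4473 - \left(57 \left(-38\right)\right)^{2} = -4473 - \left(-2166\right)^{2} = -4473 - 4691556 = -4696029$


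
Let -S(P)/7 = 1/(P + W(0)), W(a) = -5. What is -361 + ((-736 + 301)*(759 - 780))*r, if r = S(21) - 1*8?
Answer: -1239001/16 ≈ -77438.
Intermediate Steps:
S(P) = -7/(-5 + P) (S(P) = -7/(P - 5) = -7/(-5 + P))
r = -135/16 (r = -7/(-5 + 21) - 1*8 = -7/16 - 8 = -135/16 ≈ -8.4375)
-361 + ((-736 + 301)*(759 - 780))*r = -361 + ((-736 + 301)*(759 - 780))*(-135/16) = -361 - 435*(-21)*(-135/16) = -361 + 9135*(-135/16) = -361 - 1233225/16 = -1239001/16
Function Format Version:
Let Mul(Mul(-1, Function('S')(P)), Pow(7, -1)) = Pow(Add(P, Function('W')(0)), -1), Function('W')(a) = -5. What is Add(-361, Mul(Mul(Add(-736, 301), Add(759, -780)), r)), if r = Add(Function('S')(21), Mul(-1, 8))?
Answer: Rational(-1239001, 16) ≈ -77438.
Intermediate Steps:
Function('S')(P) = Mul(-7, Pow(Add(-5, P), -1)) (Function('S')(P) = Mul(-7, Pow(Add(P, -5), -1)) = Mul(-7, Pow(Add(-5, P), -1)))
r = Rational(-135, 16) (r = Add(Mul(-7, Pow(Add(-5, 21), -1)), Mul(-1, 8)) = Add(Mul(-7, Pow(16, -1)), -8) = Add(Mul(-7, Rational(1, 16)), -8) = Add(Rational(-7, 16), -8) = Rational(-135, 16) ≈ -8.4375)
Add(-361, Mul(Mul(Add(-736, 301), Add(759, -780)), r)) = Add(-361, Mul(Mul(Add(-736, 301), Add(759, -780)), Rational(-135, 16))) = Add(-361, Mul(Mul(-435, -21), Rational(-135, 16))) = Add(-361, Mul(9135, Rational(-135, 16))) = Add(-361, Rational(-1233225, 16)) = Rational(-1239001, 16)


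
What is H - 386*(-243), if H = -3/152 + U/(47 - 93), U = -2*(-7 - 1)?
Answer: 327916523/3496 ≈ 93798.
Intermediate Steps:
U = 16 (U = -2*(-8) = 16)
H = -1285/3496 (H = -3/152 + 16/(47 - 93) = -3*1/152 + 16/(-46) = -3/152 + 16*(-1/46) = -3/152 - 8/23 = -1285/3496 ≈ -0.36756)
H - 386*(-243) = -1285/3496 - 386*(-243) = -1285/3496 + 93798 = 327916523/3496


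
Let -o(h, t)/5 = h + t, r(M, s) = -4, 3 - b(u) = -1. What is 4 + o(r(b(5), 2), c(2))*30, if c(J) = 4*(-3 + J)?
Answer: 1204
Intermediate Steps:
b(u) = 4 (b(u) = 3 - 1*(-1) = 3 + 1 = 4)
c(J) = -12 + 4*J
o(h, t) = -5*h - 5*t (o(h, t) = -5*(h + t) = -5*h - 5*t)
4 + o(r(b(5), 2), c(2))*30 = 4 + (-5*(-4) - 5*(-12 + 4*2))*30 = 4 + (20 - 5*(-12 + 8))*30 = 4 + (20 - 5*(-4))*30 = 4 + (20 + 20)*30 = 4 + 40*30 = 4 + 1200 = 1204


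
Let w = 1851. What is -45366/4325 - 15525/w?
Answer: -50372697/2668525 ≈ -18.877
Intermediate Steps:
-45366/4325 - 15525/w = -45366/4325 - 15525/1851 = -45366*1/4325 - 15525*1/1851 = -45366/4325 - 5175/617 = -50372697/2668525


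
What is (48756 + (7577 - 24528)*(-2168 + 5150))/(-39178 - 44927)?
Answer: 1870338/3115 ≈ 600.43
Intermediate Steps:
(48756 + (7577 - 24528)*(-2168 + 5150))/(-39178 - 44927) = (48756 - 16951*2982)/(-84105) = (48756 - 50547882)*(-1/84105) = -50499126*(-1/84105) = 1870338/3115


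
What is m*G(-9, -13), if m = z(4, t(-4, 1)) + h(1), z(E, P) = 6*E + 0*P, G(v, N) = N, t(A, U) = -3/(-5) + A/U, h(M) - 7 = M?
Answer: -416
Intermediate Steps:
h(M) = 7 + M
t(A, U) = ⅗ + A/U (t(A, U) = -3*(-⅕) + A/U = ⅗ + A/U)
z(E, P) = 6*E (z(E, P) = 6*E + 0 = 6*E)
m = 32 (m = 6*4 + (7 + 1) = 24 + 8 = 32)
m*G(-9, -13) = 32*(-13) = -416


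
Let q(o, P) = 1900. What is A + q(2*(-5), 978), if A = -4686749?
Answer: -4684849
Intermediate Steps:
A + q(2*(-5), 978) = -4686749 + 1900 = -4684849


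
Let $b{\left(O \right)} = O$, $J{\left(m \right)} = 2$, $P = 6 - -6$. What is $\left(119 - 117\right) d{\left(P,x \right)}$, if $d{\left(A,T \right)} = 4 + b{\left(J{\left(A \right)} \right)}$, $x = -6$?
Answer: $12$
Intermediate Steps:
$P = 12$ ($P = 6 + 6 = 12$)
$d{\left(A,T \right)} = 6$ ($d{\left(A,T \right)} = 4 + 2 = 6$)
$\left(119 - 117\right) d{\left(P,x \right)} = \left(119 - 117\right) 6 = 2 \cdot 6 = 12$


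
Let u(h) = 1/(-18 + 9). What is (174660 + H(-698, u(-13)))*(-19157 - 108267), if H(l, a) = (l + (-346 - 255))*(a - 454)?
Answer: -292266185024/3 ≈ -9.7422e+10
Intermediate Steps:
u(h) = -1/9 (u(h) = 1/(-9) = -1/9)
H(l, a) = (-601 + l)*(-454 + a) (H(l, a) = (l - 601)*(-454 + a) = (-601 + l)*(-454 + a))
(174660 + H(-698, u(-13)))*(-19157 - 108267) = (174660 + (272854 - 601*(-1/9) - 454*(-698) - 1/9*(-698)))*(-19157 - 108267) = (174660 + (272854 + 601/9 + 316892 + 698/9))*(-127424) = (174660 + 1769671/3)*(-127424) = (2293651/3)*(-127424) = -292266185024/3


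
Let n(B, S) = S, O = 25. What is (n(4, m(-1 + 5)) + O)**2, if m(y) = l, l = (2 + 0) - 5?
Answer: 484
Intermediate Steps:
l = -3 (l = 2 - 5 = -3)
m(y) = -3
(n(4, m(-1 + 5)) + O)**2 = (-3 + 25)**2 = 22**2 = 484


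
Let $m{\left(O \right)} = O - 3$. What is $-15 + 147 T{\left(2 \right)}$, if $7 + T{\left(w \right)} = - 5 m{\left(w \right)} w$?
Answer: $426$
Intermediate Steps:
$m{\left(O \right)} = -3 + O$
$T{\left(w \right)} = -7 + w \left(15 - 5 w\right)$ ($T{\left(w \right)} = -7 + - 5 \left(-3 + w\right) w = -7 + \left(15 - 5 w\right) w = -7 + w \left(15 - 5 w\right)$)
$-15 + 147 T{\left(2 \right)} = -15 + 147 \left(-7 - 10 \left(-3 + 2\right)\right) = -15 + 147 \left(-7 - 10 \left(-1\right)\right) = -15 + 147 \left(-7 + 10\right) = -15 + 147 \cdot 3 = -15 + 441 = 426$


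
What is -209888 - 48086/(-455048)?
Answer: -47754533269/227524 ≈ -2.0989e+5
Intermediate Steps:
-209888 - 48086/(-455048) = -209888 - 48086*(-1)/455048 = -209888 - 1*(-24043/227524) = -209888 + 24043/227524 = -47754533269/227524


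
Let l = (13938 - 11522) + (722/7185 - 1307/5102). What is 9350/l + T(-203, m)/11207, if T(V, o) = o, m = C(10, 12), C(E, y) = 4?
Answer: 3841565642818576/992488633760183 ≈ 3.8706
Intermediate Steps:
m = 4
l = 88559706769/36657870 (l = 2416 + (722*(1/7185) - 1307*1/5102) = 2416 + (722/7185 - 1307/5102) = 2416 - 5707151/36657870 = 88559706769/36657870 ≈ 2415.8)
9350/l + T(-203, m)/11207 = 9350/(88559706769/36657870) + 4/11207 = 9350*(36657870/88559706769) + 4*(1/11207) = 342751084500/88559706769 + 4/11207 = 3841565642818576/992488633760183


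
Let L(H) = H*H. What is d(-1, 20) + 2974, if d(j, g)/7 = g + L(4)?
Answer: 3226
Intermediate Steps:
L(H) = H**2
d(j, g) = 112 + 7*g (d(j, g) = 7*(g + 4**2) = 7*(g + 16) = 7*(16 + g) = 112 + 7*g)
d(-1, 20) + 2974 = (112 + 7*20) + 2974 = (112 + 140) + 2974 = 252 + 2974 = 3226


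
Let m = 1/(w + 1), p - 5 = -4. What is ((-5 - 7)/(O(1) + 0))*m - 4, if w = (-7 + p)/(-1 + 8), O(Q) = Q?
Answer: -88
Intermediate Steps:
p = 1 (p = 5 - 4 = 1)
w = -6/7 (w = (-7 + 1)/(-1 + 8) = -6/7 ≈ -0.85714)
m = 7 (m = 1/(-6/7 + 1) = 1/(1/7) = 7)
((-5 - 7)/(O(1) + 0))*m - 4 = ((-5 - 7)/(1 + 0))*7 - 4 = -12/1*7 - 4 = -12*1*7 - 4 = -12*7 - 4 = -84 - 4 = -88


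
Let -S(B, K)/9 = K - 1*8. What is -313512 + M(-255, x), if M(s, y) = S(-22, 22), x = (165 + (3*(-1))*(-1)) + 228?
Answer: -313638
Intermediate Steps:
S(B, K) = 72 - 9*K (S(B, K) = -9*(K - 1*8) = -9*(K - 8) = -9*(-8 + K) = 72 - 9*K)
x = 396 (x = (165 - 3*(-1)) + 228 = (165 + 3) + 228 = 168 + 228 = 396)
M(s, y) = -126 (M(s, y) = 72 - 9*22 = 72 - 198 = -126)
-313512 + M(-255, x) = -313512 - 126 = -313638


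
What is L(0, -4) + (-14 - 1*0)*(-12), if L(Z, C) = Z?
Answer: 168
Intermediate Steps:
L(0, -4) + (-14 - 1*0)*(-12) = 0 + (-14 - 1*0)*(-12) = 0 + (-14 + 0)*(-12) = 0 - 14*(-12) = 0 + 168 = 168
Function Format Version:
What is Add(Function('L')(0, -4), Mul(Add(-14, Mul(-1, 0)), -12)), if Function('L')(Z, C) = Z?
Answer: 168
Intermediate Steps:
Add(Function('L')(0, -4), Mul(Add(-14, Mul(-1, 0)), -12)) = Add(0, Mul(Add(-14, Mul(-1, 0)), -12)) = Add(0, Mul(Add(-14, 0), -12)) = Add(0, Mul(-14, -12)) = Add(0, 168) = 168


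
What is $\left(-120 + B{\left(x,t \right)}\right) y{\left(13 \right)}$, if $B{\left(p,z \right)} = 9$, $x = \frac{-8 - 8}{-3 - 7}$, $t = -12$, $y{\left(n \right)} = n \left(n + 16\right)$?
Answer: $-41847$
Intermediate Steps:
$y{\left(n \right)} = n \left(16 + n\right)$
$x = \frac{8}{5}$ ($x = - \frac{16}{-10} = \left(-16\right) \left(- \frac{1}{10}\right) = \frac{8}{5} \approx 1.6$)
$\left(-120 + B{\left(x,t \right)}\right) y{\left(13 \right)} = \left(-120 + 9\right) 13 \left(16 + 13\right) = - 111 \cdot 13 \cdot 29 = \left(-111\right) 377 = -41847$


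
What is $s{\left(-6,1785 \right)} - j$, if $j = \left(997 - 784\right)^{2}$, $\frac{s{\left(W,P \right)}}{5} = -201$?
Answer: $-46374$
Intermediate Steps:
$s{\left(W,P \right)} = -1005$ ($s{\left(W,P \right)} = 5 \left(-201\right) = -1005$)
$j = 45369$ ($j = 213^{2} = 45369$)
$s{\left(-6,1785 \right)} - j = -1005 - 45369 = -46374$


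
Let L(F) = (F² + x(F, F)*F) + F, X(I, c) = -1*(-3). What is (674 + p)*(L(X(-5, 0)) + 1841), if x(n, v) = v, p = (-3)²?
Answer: 1271746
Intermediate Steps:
p = 9
X(I, c) = 3
L(F) = F + 2*F² (L(F) = (F² + F*F) + F = (F² + F²) + F = 2*F² + F = F + 2*F²)
(674 + p)*(L(X(-5, 0)) + 1841) = (674 + 9)*(3*(1 + 2*3) + 1841) = 683*(3*(1 + 6) + 1841) = 683*(3*7 + 1841) = 683*(21 + 1841) = 683*1862 = 1271746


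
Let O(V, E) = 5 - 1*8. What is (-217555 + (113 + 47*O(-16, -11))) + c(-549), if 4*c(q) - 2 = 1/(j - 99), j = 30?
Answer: -60052771/276 ≈ -2.1758e+5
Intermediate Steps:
O(V, E) = -3 (O(V, E) = 5 - 8 = -3)
c(q) = 137/276 (c(q) = ½ + 1/(4*(30 - 99)) = ½ + (¼)/(-69) = ½ + (¼)*(-1/69) = ½ - 1/276 = 137/276)
(-217555 + (113 + 47*O(-16, -11))) + c(-549) = (-217555 + (113 + 47*(-3))) + 137/276 = (-217555 + (113 - 141)) + 137/276 = (-217555 - 28) + 137/276 = -217583 + 137/276 = -60052771/276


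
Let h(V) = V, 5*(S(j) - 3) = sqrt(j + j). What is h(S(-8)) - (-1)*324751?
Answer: 324754 + 4*I/5 ≈ 3.2475e+5 + 0.8*I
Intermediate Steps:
S(j) = 3 + sqrt(2)*sqrt(j)/5 (S(j) = 3 + sqrt(j + j)/5 = 3 + sqrt(2*j)/5 = 3 + (sqrt(2)*sqrt(j))/5 = 3 + sqrt(2)*sqrt(j)/5)
h(S(-8)) - (-1)*324751 = (3 + sqrt(2)*sqrt(-8)/5) - (-1)*324751 = (3 + sqrt(2)*(2*I*sqrt(2))/5) - 1*(-324751) = (3 + 4*I/5) + 324751 = 324754 + 4*I/5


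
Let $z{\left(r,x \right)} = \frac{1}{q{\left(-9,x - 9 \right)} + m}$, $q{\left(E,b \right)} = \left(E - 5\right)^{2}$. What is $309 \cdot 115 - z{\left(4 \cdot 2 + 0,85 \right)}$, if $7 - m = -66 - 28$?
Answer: $\frac{10553894}{297} \approx 35535.0$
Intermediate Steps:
$q{\left(E,b \right)} = \left(-5 + E\right)^{2}$
$m = 101$ ($m = 7 - \left(-66 - 28\right) = 7 - -94 = 7 + 94 = 101$)
$z{\left(r,x \right)} = \frac{1}{297}$ ($z{\left(r,x \right)} = \frac{1}{\left(-5 - 9\right)^{2} + 101} = \frac{1}{\left(-14\right)^{2} + 101} = \frac{1}{196 + 101} = \frac{1}{297}$)
$309 \cdot 115 - z{\left(4 \cdot 2 + 0,85 \right)} = 309 \cdot 115 - \frac{1}{297} = 35535 - \frac{1}{297} = \frac{10553894}{297}$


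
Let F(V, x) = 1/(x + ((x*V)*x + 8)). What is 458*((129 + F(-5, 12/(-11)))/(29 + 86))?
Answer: 690893/1334 ≈ 517.91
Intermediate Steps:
F(V, x) = 1/(8 + x + V*x²) (F(V, x) = 1/(x + ((V*x)*x + 8)) = 1/(x + (V*x² + 8)) = 1/(x + (8 + V*x²)) = 1/(8 + x + V*x²))
458*((129 + F(-5, 12/(-11)))/(29 + 86)) = 458*((129 + 1/(8 + 12/(-11) - 5*(12/(-11))²))/(29 + 86)) = 458*((129 + 1/(8 + 12*(-1/11) - 5*(12*(-1/11))²))/115) = 458*((129 + 1/(8 - 12/11 - 5*(-12/11)²))*(1/115)) = 458*((129 + 1/(8 - 12/11 - 5*144/121))*(1/115)) = 458*((129 + 1/(8 - 12/11 - 720/121))*(1/115)) = 458*((129 + 1/(116/121))*(1/115)) = 458*((129 + 121/116)*(1/115)) = 458*((15085/116)*(1/115)) = 458*(3017/2668) = 690893/1334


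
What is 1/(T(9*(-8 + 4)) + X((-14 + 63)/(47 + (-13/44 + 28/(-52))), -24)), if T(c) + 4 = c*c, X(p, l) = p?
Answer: 26407/34145872 ≈ 0.00077336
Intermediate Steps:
T(c) = -4 + c² (T(c) = -4 + c*c = -4 + c²)
1/(T(9*(-8 + 4)) + X((-14 + 63)/(47 + (-13/44 + 28/(-52))), -24)) = 1/((-4 + (9*(-8 + 4))²) + (-14 + 63)/(47 + (-13/44 + 28/(-52)))) = 1/((-4 + (9*(-4))²) + 49/(47 + (-13*1/44 + 28*(-1/52)))) = 1/((-4 + (-36)²) + 49/(47 + (-13/44 - 7/13))) = 1/((-4 + 1296) + 49/(47 - 477/572)) = 1/(1292 + 49/(26407/572)) = 1/(1292 + 49*(572/26407)) = 1/(1292 + 28028/26407) = 1/(34145872/26407) = 26407/34145872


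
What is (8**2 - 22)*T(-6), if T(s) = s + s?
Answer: -504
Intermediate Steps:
T(s) = 2*s
(8**2 - 22)*T(-6) = (8**2 - 22)*(2*(-6)) = (64 - 22)*(-12) = 42*(-12) = -504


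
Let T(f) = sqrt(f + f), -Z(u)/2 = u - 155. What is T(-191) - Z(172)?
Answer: 34 + I*sqrt(382) ≈ 34.0 + 19.545*I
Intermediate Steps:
Z(u) = 310 - 2*u (Z(u) = -2*(u - 155) = -2*(-155 + u) = 310 - 2*u)
T(f) = sqrt(2)*sqrt(f) (T(f) = sqrt(2*f) = sqrt(2)*sqrt(f))
T(-191) - Z(172) = sqrt(2)*sqrt(-191) - (310 - 2*172) = sqrt(2)*(I*sqrt(191)) - (310 - 344) = I*sqrt(382) - 1*(-34) = I*sqrt(382) + 34 = 34 + I*sqrt(382)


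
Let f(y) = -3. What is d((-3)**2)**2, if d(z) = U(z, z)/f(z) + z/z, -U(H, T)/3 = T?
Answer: 100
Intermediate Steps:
U(H, T) = -3*T
d(z) = 1 + z (d(z) = -3*z/(-3) + z/z = -3*z*(-1/3) + 1 = z + 1 = 1 + z)
d((-3)**2)**2 = (1 + (-3)**2)**2 = (1 + 9)**2 = 10**2 = 100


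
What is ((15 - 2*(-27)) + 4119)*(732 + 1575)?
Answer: 9661716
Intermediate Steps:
((15 - 2*(-27)) + 4119)*(732 + 1575) = ((15 + 54) + 4119)*2307 = (69 + 4119)*2307 = 4188*2307 = 9661716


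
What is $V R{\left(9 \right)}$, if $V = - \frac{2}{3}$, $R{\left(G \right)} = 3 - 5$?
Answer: $\frac{4}{3} \approx 1.3333$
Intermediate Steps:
$R{\left(G \right)} = -2$
$V = - \frac{2}{3}$ ($V = \left(-2\right) \frac{1}{3} = - \frac{2}{3} \approx -0.66667$)
$V R{\left(9 \right)} = \left(- \frac{2}{3}\right) \left(-2\right) = \frac{4}{3}$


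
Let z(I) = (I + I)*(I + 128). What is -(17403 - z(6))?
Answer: -15795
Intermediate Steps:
z(I) = 2*I*(128 + I) (z(I) = (2*I)*(128 + I) = 2*I*(128 + I))
-(17403 - z(6)) = -(17403 - 2*6*(128 + 6)) = -(17403 - 2*6*134) = -(17403 - 1*1608) = -(17403 - 1608) = -1*15795 = -15795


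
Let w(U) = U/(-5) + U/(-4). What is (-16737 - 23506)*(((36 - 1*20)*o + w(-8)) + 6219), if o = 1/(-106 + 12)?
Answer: -58846171853/235 ≈ -2.5041e+8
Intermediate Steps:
w(U) = -9*U/20 (w(U) = U*(-⅕) + U*(-¼) = -U/5 - U/4 = -9*U/20)
o = -1/94 (o = 1/(-94) = -1/94 ≈ -0.010638)
(-16737 - 23506)*(((36 - 1*20)*o + w(-8)) + 6219) = (-16737 - 23506)*(((36 - 1*20)*(-1/94) - 9/20*(-8)) + 6219) = -40243*(((36 - 20)*(-1/94) + 18/5) + 6219) = -40243*((16*(-1/94) + 18/5) + 6219) = -40243*((-8/47 + 18/5) + 6219) = -40243*(806/235 + 6219) = -40243*1462271/235 = -58846171853/235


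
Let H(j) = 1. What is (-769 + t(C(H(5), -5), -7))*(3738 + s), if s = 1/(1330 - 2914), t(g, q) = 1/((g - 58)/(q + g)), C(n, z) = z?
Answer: -95594399695/33264 ≈ -2.8738e+6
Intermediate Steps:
t(g, q) = (g + q)/(-58 + g) (t(g, q) = 1/((-58 + g)/(g + q)) = (g + q)/(-58 + g))
s = -1/1584 (s = 1/(-1584) = -1/1584 ≈ -0.00063131)
(-769 + t(C(H(5), -5), -7))*(3738 + s) = (-769 + (-5 - 7)/(-58 - 5))*(3738 - 1/1584) = (-769 - 12/(-63))*(5920991/1584) = (-769 - 1/63*(-12))*(5920991/1584) = (-769 + 4/21)*(5920991/1584) = -16145/21*5920991/1584 = -95594399695/33264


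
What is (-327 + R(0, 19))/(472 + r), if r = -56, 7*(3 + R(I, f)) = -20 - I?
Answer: -1165/1456 ≈ -0.80014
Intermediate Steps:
R(I, f) = -41/7 - I/7 (R(I, f) = -3 + (-20 - I)/7 = -3 + (-20/7 - I/7) = -41/7 - I/7)
(-327 + R(0, 19))/(472 + r) = (-327 + (-41/7 - ⅐*0))/(472 - 56) = (-327 + (-41/7 + 0))/416 = (-327 - 41/7)*(1/416) = -2330/7*1/416 = -1165/1456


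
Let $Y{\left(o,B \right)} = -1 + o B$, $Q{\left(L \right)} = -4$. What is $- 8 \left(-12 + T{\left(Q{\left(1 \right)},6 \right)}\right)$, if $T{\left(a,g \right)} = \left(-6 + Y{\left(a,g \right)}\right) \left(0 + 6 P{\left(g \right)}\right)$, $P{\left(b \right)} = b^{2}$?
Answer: $53664$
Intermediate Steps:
$Y{\left(o,B \right)} = -1 + B o$
$T{\left(a,g \right)} = 6 g^{2} \left(-7 + a g\right)$ ($T{\left(a,g \right)} = \left(-6 + \left(-1 + g a\right)\right) \left(0 + 6 g^{2}\right) = \left(-6 + \left(-1 + a g\right)\right) 6 g^{2} = \left(-7 + a g\right) 6 g^{2} = 6 g^{2} \left(-7 + a g\right)$)
$- 8 \left(-12 + T{\left(Q{\left(1 \right)},6 \right)}\right) = - 8 \left(-12 + 6 \cdot 6^{2} \left(-7 - 24\right)\right) = - 8 \left(-12 + 6 \cdot 36 \left(-7 - 24\right)\right) = - 8 \left(-12 + 6 \cdot 36 \left(-31\right)\right) = - 8 \left(-12 - 6696\right) = \left(-8\right) \left(-6708\right) = 53664$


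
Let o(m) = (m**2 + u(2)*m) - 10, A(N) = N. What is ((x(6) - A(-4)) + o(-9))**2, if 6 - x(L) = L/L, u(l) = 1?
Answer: 5041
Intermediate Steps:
x(L) = 5 (x(L) = 6 - L/L = 6 - 1*1 = 6 - 1 = 5)
o(m) = -10 + m + m**2 (o(m) = (m**2 + 1*m) - 10 = (m**2 + m) - 10 = (m + m**2) - 10 = -10 + m + m**2)
((x(6) - A(-4)) + o(-9))**2 = ((5 - 1*(-4)) + (-10 - 9 + (-9)**2))**2 = ((5 + 4) + (-10 - 9 + 81))**2 = (9 + 62)**2 = 71**2 = 5041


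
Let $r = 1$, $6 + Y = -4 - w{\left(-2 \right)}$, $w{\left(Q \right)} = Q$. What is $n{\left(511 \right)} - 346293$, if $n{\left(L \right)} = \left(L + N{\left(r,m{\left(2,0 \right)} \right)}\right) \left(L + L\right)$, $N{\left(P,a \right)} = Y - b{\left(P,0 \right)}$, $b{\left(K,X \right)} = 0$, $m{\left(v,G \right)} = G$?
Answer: $167773$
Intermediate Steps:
$Y = -8$ ($Y = -6 - 2 = -8$)
$N{\left(P,a \right)} = -8$ ($N{\left(P,a \right)} = -8 - 0 = -8 + 0 = -8$)
$n{\left(L \right)} = 2 L \left(-8 + L\right)$ ($n{\left(L \right)} = \left(L - 8\right) \left(L + L\right) = \left(-8 + L\right) 2 L = 2 L \left(-8 + L\right)$)
$n{\left(511 \right)} - 346293 = 2 \cdot 511 \left(-8 + 511\right) - 346293 = 2 \cdot 511 \cdot 503 - 346293 = 514066 - 346293 = 167773$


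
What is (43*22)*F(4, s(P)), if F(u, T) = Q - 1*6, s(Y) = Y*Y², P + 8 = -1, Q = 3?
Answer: -2838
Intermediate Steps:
P = -9 (P = -8 - 1 = -9)
s(Y) = Y³
F(u, T) = -3 (F(u, T) = 3 - 1*6 = 3 - 6 = -3)
(43*22)*F(4, s(P)) = (43*22)*(-3) = 946*(-3) = -2838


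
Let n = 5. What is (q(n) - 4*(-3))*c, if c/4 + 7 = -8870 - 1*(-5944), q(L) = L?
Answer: -199444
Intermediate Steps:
c = -11732 (c = -28 + 4*(-8870 - 1*(-5944)) = -28 + 4*(-8870 + 5944) = -28 + 4*(-2926) = -28 - 11704 = -11732)
(q(n) - 4*(-3))*c = (5 - 4*(-3))*(-11732) = (5 + 12)*(-11732) = 17*(-11732) = -199444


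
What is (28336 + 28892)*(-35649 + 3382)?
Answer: -1846575876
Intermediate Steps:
(28336 + 28892)*(-35649 + 3382) = 57228*(-32267) = -1846575876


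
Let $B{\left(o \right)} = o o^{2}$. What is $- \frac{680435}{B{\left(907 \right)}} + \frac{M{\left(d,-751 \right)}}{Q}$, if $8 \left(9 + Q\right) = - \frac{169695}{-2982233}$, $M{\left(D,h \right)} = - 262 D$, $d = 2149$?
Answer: $\frac{10022847447889417168741}{160085710635847083} \approx 62609.0$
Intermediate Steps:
$Q = - \frac{214551081}{23857864}$ ($Q = -9 + \frac{\left(-169695\right) \frac{1}{-2982233}}{8} = -9 + \frac{\left(-169695\right) \left(- \frac{1}{2982233}\right)}{8} = -9 + \frac{1}{8} \cdot \frac{169695}{2982233} = -9 + \frac{169695}{23857864} = - \frac{214551081}{23857864} \approx -8.9929$)
$B{\left(o \right)} = o^{3}$
$- \frac{680435}{B{\left(907 \right)}} + \frac{M{\left(d,-751 \right)}}{Q} = - \frac{680435}{907^{3}} + \frac{\left(-262\right) 2149}{- \frac{214551081}{23857864}} = - \frac{680435}{746142643} - - \frac{13432884030832}{214551081} = \left(-680435\right) \frac{1}{746142643} + \frac{13432884030832}{214551081} = - \frac{680435}{746142643} + \frac{13432884030832}{214551081} = \frac{10022847447889417168741}{160085710635847083}$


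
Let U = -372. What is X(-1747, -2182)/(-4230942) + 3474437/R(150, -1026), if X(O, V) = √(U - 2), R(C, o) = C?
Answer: 3474437/150 - I*√374/4230942 ≈ 23163.0 - 4.5709e-6*I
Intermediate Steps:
X(O, V) = I*√374 (X(O, V) = √(-372 - 2) = √(-374) = I*√374)
X(-1747, -2182)/(-4230942) + 3474437/R(150, -1026) = (I*√374)/(-4230942) + 3474437/150 = (I*√374)*(-1/4230942) + 3474437*(1/150) = -I*√374/4230942 + 3474437/150 = 3474437/150 - I*√374/4230942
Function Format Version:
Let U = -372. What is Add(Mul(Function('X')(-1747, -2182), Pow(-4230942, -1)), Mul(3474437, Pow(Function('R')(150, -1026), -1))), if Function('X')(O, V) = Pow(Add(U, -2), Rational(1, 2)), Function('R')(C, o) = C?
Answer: Add(Rational(3474437, 150), Mul(Rational(-1, 4230942), I, Pow(374, Rational(1, 2)))) ≈ Add(23163., Mul(-4.5709e-6, I))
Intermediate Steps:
Function('X')(O, V) = Mul(I, Pow(374, Rational(1, 2))) (Function('X')(O, V) = Pow(Add(-372, -2), Rational(1, 2)) = Pow(-374, Rational(1, 2)) = Mul(I, Pow(374, Rational(1, 2))))
Add(Mul(Function('X')(-1747, -2182), Pow(-4230942, -1)), Mul(3474437, Pow(Function('R')(150, -1026), -1))) = Add(Mul(Mul(I, Pow(374, Rational(1, 2))), Pow(-4230942, -1)), Mul(3474437, Pow(150, -1))) = Add(Mul(Mul(I, Pow(374, Rational(1, 2))), Rational(-1, 4230942)), Mul(3474437, Rational(1, 150))) = Add(Mul(Rational(-1, 4230942), I, Pow(374, Rational(1, 2))), Rational(3474437, 150)) = Add(Rational(3474437, 150), Mul(Rational(-1, 4230942), I, Pow(374, Rational(1, 2))))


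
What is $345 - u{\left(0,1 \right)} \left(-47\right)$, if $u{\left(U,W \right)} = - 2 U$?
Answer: $345$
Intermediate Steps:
$345 - u{\left(0,1 \right)} \left(-47\right) = 345 - \left(-2\right) 0 \left(-47\right) = 345 - 0 \left(-47\right) = 345 - 0 = 345 + 0 = 345$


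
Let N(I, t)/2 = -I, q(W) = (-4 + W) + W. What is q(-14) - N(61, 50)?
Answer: 90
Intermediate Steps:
q(W) = -4 + 2*W
N(I, t) = -2*I (N(I, t) = 2*(-I) = -2*I)
q(-14) - N(61, 50) = (-4 + 2*(-14)) - (-2)*61 = (-4 - 28) - 1*(-122) = -32 + 122 = 90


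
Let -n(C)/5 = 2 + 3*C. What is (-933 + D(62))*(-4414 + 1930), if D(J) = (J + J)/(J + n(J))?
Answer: 1017568116/439 ≈ 2.3179e+6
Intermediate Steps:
n(C) = -10 - 15*C (n(C) = -5*(2 + 3*C) = -10 - 15*C)
D(J) = 2*J/(-10 - 14*J) (D(J) = (J + J)/(J + (-10 - 15*J)) = (2*J)/(-10 - 14*J) = 2*J/(-10 - 14*J))
(-933 + D(62))*(-4414 + 1930) = (-933 - 1*62/(5 + 7*62))*(-4414 + 1930) = (-933 - 1*62/(5 + 434))*(-2484) = (-933 - 1*62/439)*(-2484) = (-933 - 1*62*1/439)*(-2484) = (-933 - 62/439)*(-2484) = -409649/439*(-2484) = 1017568116/439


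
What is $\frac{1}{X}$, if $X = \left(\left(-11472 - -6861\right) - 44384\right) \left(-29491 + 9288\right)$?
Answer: $\frac{1}{989845985} \approx 1.0103 \cdot 10^{-9}$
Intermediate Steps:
$X = 989845985$ ($X = \left(\left(-11472 + 6861\right) - 44384\right) \left(-20203\right) = \left(-4611 - 44384\right) \left(-20203\right) = \left(-48995\right) \left(-20203\right) = 989845985$)
$\frac{1}{X} = \frac{1}{989845985}$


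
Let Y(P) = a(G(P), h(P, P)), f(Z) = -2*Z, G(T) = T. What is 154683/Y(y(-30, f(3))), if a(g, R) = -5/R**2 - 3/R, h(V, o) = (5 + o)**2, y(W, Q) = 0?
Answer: -19335375/16 ≈ -1.2085e+6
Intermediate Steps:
a(g, R) = -5/R**2 - 3/R
Y(P) = (-5 - 3*(5 + P)**2)/(5 + P)**4 (Y(P) = (-5 - 3*(5 + P)**2)/((5 + P)**2)**2 = (-5 - 3*(5 + P)**2)/(5 + P)**4)
154683/Y(y(-30, f(3))) = 154683/(((-5 - 3*(5 + 0)**2)/(5 + 0)**4)) = 154683/(((-5 - 3*5**2)/5**4)) = 154683/(((-5 - 3*25)/625)) = 154683/(((-5 - 75)/625)) = 154683/(((1/625)*(-80))) = 154683/(-16/125) = 154683*(-125/16) = -19335375/16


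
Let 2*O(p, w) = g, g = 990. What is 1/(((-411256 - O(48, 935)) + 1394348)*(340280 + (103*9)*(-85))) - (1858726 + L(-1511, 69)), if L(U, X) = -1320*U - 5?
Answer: -990030074012632344/256934376545 ≈ -3.8532e+6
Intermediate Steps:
L(U, X) = -5 - 1320*U
O(p, w) = 495 (O(p, w) = (1/2)*990 = 495)
1/(((-411256 - O(48, 935)) + 1394348)*(340280 + (103*9)*(-85))) - (1858726 + L(-1511, 69)) = 1/(((-411256 - 1*495) + 1394348)*(340280 + (103*9)*(-85))) - (1858726 + (-5 - 1320*(-1511))) = 1/(((-411256 - 495) + 1394348)*(340280 + 927*(-85))) - (1858726 + (-5 + 1994520)) = 1/((-411751 + 1394348)*(340280 - 78795)) - (1858726 + 1994515) = 1/(982597*261485) - 1*3853241 = 1/256934376545 - 3853241 = -990030074012632344/256934376545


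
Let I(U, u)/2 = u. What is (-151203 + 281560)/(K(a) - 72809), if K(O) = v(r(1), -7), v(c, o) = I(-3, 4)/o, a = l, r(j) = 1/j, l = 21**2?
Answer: -912499/509671 ≈ -1.7904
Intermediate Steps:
I(U, u) = 2*u
l = 441
r(j) = 1/j
a = 441
v(c, o) = 8/o (v(c, o) = (2*4)/o = 8/o)
K(O) = -8/7 (K(O) = 8/(-7) = 8*(-1/7) = -8/7)
(-151203 + 281560)/(K(a) - 72809) = (-151203 + 281560)/(-8/7 - 72809) = 130357/(-509671/7) = 130357*(-7/509671) = -912499/509671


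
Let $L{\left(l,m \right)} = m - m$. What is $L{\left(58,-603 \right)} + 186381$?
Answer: $186381$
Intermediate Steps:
$L{\left(l,m \right)} = 0$
$L{\left(58,-603 \right)} + 186381 = 0 + 186381 = 186381$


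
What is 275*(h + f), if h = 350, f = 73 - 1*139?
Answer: 78100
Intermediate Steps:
f = -66 (f = 73 - 139 = -66)
275*(h + f) = 275*(350 - 66) = 275*284 = 78100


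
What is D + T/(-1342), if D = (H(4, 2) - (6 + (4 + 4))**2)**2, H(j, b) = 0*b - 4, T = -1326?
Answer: 26840663/671 ≈ 40001.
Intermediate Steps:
H(j, b) = -4 (H(j, b) = 0 - 4 = -4)
D = 40000 (D = (-4 - (6 + (4 + 4))**2)**2 = (-4 - (6 + 8)**2)**2 = (-4 - 1*14**2)**2 = (-4 - 1*196)**2 = (-4 - 196)**2 = (-200)**2 = 40000)
D + T/(-1342) = 40000 - 1326/(-1342) = 40000 - 1326*(-1/1342) = 40000 + 663/671 = 26840663/671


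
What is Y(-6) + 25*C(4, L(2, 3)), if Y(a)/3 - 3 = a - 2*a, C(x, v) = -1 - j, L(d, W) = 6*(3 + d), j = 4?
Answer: -98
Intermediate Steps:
L(d, W) = 18 + 6*d
C(x, v) = -5 (C(x, v) = -1 - 1*4 = -1 - 4 = -5)
Y(a) = 9 - 3*a (Y(a) = 9 + 3*(a - 2*a) = 9 + 3*(-a) = 9 - 3*a)
Y(-6) + 25*C(4, L(2, 3)) = (9 - 3*(-6)) + 25*(-5) = (9 + 18) - 125 = 27 - 125 = -98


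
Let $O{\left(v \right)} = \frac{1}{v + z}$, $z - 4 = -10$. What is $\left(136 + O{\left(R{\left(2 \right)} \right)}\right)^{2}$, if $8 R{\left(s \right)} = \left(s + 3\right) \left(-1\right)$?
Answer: $\frac{51840000}{2809} \approx 18455.0$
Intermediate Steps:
$z = -6$ ($z = 4 - 10 = -6$)
$R{\left(s \right)} = - \frac{3}{8} - \frac{s}{8}$ ($R{\left(s \right)} = \frac{\left(s + 3\right) \left(-1\right)}{8} = \frac{\left(3 + s\right) \left(-1\right)}{8} = \frac{-3 - s}{8} = - \frac{3}{8} - \frac{s}{8}$)
$O{\left(v \right)} = \frac{1}{-6 + v}$ ($O{\left(v \right)} = \frac{1}{v - 6} = \frac{1}{-6 + v}$)
$\left(136 + O{\left(R{\left(2 \right)} \right)}\right)^{2} = \left(136 + \frac{1}{-6 - \frac{5}{8}}\right)^{2} = \left(136 + \frac{1}{- \frac{53}{8}}\right)^{2} = \left(136 - \frac{8}{53}\right)^{2} = \left(\frac{7200}{53}\right)^{2} = \frac{51840000}{2809}$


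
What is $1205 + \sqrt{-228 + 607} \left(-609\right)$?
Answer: $1205 - 609 \sqrt{379} \approx -10651.0$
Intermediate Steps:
$1205 + \sqrt{-228 + 607} \left(-609\right) = 1205 + \sqrt{379} \left(-609\right) = 1205 - 609 \sqrt{379}$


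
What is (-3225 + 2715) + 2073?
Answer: 1563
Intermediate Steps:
(-3225 + 2715) + 2073 = -510 + 2073 = 1563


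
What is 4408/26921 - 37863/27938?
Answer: -896159119/752118898 ≈ -1.1915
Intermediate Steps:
4408/26921 - 37863/27938 = -896159119/752118898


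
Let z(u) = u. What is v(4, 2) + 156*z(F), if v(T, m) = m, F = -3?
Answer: -466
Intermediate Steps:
v(4, 2) + 156*z(F) = 2 + 156*(-3) = 2 - 468 = -466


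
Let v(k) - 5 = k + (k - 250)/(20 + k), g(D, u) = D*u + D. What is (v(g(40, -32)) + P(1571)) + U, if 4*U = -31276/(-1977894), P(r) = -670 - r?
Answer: -209618451061/60325767 ≈ -3474.8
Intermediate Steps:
g(D, u) = D + D*u
U = 7819/1977894 (U = (-31276/(-1977894))/4 = (-31276*(-1/1977894))/4 = (¼)*(15638/988947) = 7819/1977894 ≈ 0.0039532)
v(k) = 5 + k + (-250 + k)/(20 + k) (v(k) = 5 + (k + (k - 250)/(20 + k)) = 5 + (k + (-250 + k)/(20 + k)) = 5 + k + (-250 + k)/(20 + k))
(v(g(40, -32)) + P(1571)) + U = ((-150 + (40*(1 - 32))² + 26*(40*(1 - 32)))/(20 + 40*(1 - 32)) + (-670 - 1*1571)) + 7819/1977894 = ((-150 + (40*(-31))² + 26*(40*(-31)))/(20 + 40*(-31)) + (-670 - 1571)) + 7819/1977894 = ((-150 + (-1240)² + 26*(-1240))/(20 - 1240) - 2241) + 7819/1977894 = ((-150 + 1537600 - 32240)/(-1220) - 2241) + 7819/1977894 = (-1/1220*1505210 - 2241) + 7819/1977894 = (-150521/122 - 2241) + 7819/1977894 = -423923/122 + 7819/1977894 = -209618451061/60325767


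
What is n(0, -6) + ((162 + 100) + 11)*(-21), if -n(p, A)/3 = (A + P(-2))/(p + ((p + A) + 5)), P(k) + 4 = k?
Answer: -5769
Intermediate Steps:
P(k) = -4 + k
n(p, A) = -3*(-6 + A)/(5 + A + 2*p) (n(p, A) = -3*(A + (-4 - 2))/(p + ((p + A) + 5)) = -3*(A - 6)/(p + ((A + p) + 5)) = -3*(-6 + A)/(p + (5 + A + p)) = -3*(-6 + A)/(5 + A + 2*p))
n(0, -6) + ((162 + 100) + 11)*(-21) = 3*(6 - 1*(-6))/(5 - 6 + 2*0) + ((162 + 100) + 11)*(-21) = 3*(6 + 6)/(5 - 6 + 0) + (262 + 11)*(-21) = 3*12/(-1) + 273*(-21) = 3*(-1)*12 - 5733 = -36 - 5733 = -5769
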